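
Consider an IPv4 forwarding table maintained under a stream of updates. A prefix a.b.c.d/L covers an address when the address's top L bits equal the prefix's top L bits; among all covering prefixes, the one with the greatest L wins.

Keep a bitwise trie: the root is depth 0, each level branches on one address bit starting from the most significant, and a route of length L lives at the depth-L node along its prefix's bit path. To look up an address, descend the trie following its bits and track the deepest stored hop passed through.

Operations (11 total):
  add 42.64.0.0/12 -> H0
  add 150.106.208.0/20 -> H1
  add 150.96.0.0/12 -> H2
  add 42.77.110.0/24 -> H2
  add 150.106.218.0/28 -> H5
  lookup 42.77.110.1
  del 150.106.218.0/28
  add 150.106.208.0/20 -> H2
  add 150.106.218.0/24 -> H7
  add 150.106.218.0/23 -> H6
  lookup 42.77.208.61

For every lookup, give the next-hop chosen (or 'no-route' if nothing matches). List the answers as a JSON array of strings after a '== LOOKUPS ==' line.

Trace:
  + 42.64.0.0/12 (H0) depth=12
  + 150.106.208.0/20 (H1) depth=20
  + 150.96.0.0/12 (H2) depth=12
  + 42.77.110.0/24 (H2) depth=24
  + 150.106.218.0/28 (H5) depth=28
  ? 42.77.110.1  path d0:-→d1:-→d2:-→d3:-→d4:-→d5:-→d6:-→d7:-→d8:-→d9:-→d10:-→d11:-→d12:H0→d13:-→d14:-→d15:-→d16:-→d17:-→d18:-→d19:-→d20:-→d21:-→d22:-→d23:-→d24:H2  best=H2
  - 150.106.218.0/28 clear@28
  + 150.106.208.0/20 (H2) depth=20
  + 150.106.218.0/24 (H7) depth=24
  + 150.106.218.0/23 (H6) depth=23
  ? 42.77.208.61  path d0:-→d1:-→d2:-→d3:-→d4:-→d5:-→d6:-→d7:-→d8:-→d9:-→d10:-→d11:-→d12:H0→d13:-→d14:-→d15:-→d16:-  best=H0

== LOOKUPS ==
["H2","H0"]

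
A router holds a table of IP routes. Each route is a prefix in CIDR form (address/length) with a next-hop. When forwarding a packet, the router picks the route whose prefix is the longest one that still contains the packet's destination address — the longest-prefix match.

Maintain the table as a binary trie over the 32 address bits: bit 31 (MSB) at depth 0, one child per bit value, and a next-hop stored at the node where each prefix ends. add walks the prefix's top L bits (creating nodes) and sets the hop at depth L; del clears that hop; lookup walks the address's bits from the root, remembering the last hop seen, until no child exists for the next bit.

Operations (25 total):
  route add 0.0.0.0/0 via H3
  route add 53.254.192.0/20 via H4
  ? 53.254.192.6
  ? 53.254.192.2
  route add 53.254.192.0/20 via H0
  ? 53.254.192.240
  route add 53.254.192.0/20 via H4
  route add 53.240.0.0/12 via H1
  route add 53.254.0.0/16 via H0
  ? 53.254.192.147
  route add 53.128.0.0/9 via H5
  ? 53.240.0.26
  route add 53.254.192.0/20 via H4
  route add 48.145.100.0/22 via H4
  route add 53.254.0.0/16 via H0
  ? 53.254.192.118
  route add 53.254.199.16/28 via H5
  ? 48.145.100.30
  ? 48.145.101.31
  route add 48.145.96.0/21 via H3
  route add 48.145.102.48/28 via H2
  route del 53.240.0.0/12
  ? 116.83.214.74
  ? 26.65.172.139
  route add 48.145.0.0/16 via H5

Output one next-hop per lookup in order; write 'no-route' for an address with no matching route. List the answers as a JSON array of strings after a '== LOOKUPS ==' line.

Process each operation:
  add 0.0.0.0/0 -> H3 at depth 0
  add 53.254.192.0/20 -> H4 at depth 20
  ? 53.254.192.6  path d0:H3→d1:-→d2:-→d3:-→d4:-→d5:-→d6:-→d7:-→d8:-→d9:-→d10:-→d11:-→d12:-→d13:-→d14:-→d15:-→d16:-→d17:-→d18:-→d19:-→d20:H4  best=H4
  ? 53.254.192.2  path d0:H3→d1:-→d2:-→d3:-→d4:-→d5:-→d6:-→d7:-→d8:-→d9:-→d10:-→d11:-→d12:-→d13:-→d14:-→d15:-→d16:-→d17:-→d18:-→d19:-→d20:H4  best=H4
  add 53.254.192.0/20 -> H0 at depth 20
  ? 53.254.192.240  path d0:H3→d1:-→d2:-→d3:-→d4:-→d5:-→d6:-→d7:-→d8:-→d9:-→d10:-→d11:-→d12:-→d13:-→d14:-→d15:-→d16:-→d17:-→d18:-→d19:-→d20:H0  best=H0
  add 53.254.192.0/20 -> H4 at depth 20
  add 53.240.0.0/12 -> H1 at depth 12
  add 53.254.0.0/16 -> H0 at depth 16
  ? 53.254.192.147  path d0:H3→d1:-→d2:-→d3:-→d4:-→d5:-→d6:-→d7:-→d8:-→d9:-→d10:-→d11:-→d12:H1→d13:-→d14:-→d15:-→d16:H0→d17:-→d18:-→d19:-→d20:H4  best=H4
  add 53.128.0.0/9 -> H5 at depth 9
  ? 53.240.0.26  path d0:H3→d1:-→d2:-→d3:-→d4:-→d5:-→d6:-→d7:-→d8:-→d9:H5→d10:-→d11:-→d12:H1  best=H1
  add 53.254.192.0/20 -> H4 at depth 20
  add 48.145.100.0/22 -> H4 at depth 22
  add 53.254.0.0/16 -> H0 at depth 16
  ? 53.254.192.118  path d0:H3→d1:-→d2:-→d3:-→d4:-→d5:-→d6:-→d7:-→d8:-→d9:H5→d10:-→d11:-→d12:H1→d13:-→d14:-→d15:-→d16:H0→d17:-→d18:-→d19:-→d20:H4  best=H4
  add 53.254.199.16/28 -> H5 at depth 28
  ? 48.145.100.30  path d0:H3→d1:-→d2:-→d3:-→d4:-→d5:-→d6:-→d7:-→d8:-→d9:-→d10:-→d11:-→d12:-→d13:-→d14:-→d15:-→d16:-→d17:-→d18:-→d19:-→d20:-→d21:-→d22:H4  best=H4
  ? 48.145.101.31  path d0:H3→d1:-→d2:-→d3:-→d4:-→d5:-→d6:-→d7:-→d8:-→d9:-→d10:-→d11:-→d12:-→d13:-→d14:-→d15:-→d16:-→d17:-→d18:-→d19:-→d20:-→d21:-→d22:H4  best=H4
  add 48.145.96.0/21 -> H3 at depth 21
  add 48.145.102.48/28 -> H2 at depth 28
  - 53.240.0.0/12 clear@12
  ? 116.83.214.74  path d0:H3→d1:-  best=H3
  ? 26.65.172.139  path d0:H3→d1:-→d2:-  best=H3
  add 48.145.0.0/16 -> H5 at depth 16

== LOOKUPS ==
["H4","H4","H0","H4","H1","H4","H4","H4","H3","H3"]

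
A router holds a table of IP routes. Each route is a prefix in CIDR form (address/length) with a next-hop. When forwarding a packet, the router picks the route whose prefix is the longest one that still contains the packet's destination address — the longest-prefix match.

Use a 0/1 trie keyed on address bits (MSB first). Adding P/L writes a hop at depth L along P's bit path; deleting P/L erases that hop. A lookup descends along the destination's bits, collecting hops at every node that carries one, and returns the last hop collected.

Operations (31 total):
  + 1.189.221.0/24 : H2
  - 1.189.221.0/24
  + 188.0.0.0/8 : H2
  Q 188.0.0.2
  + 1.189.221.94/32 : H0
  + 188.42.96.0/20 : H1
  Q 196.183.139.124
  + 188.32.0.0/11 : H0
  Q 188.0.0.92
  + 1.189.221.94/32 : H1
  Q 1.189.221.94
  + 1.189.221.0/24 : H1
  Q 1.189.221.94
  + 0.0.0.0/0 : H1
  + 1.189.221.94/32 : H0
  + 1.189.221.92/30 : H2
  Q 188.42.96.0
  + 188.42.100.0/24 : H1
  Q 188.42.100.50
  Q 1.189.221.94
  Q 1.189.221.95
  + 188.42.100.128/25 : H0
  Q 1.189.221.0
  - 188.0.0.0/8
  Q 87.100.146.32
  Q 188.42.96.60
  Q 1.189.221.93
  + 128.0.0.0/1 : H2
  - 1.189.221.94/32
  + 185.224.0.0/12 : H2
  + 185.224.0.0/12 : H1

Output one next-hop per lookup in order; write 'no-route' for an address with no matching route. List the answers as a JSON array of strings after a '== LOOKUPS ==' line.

Trace:
  + 1.189.221.0/24 (H2) depth=24
  - 1.189.221.0/24 clear@24
  + 188.0.0.0/8 (H2) depth=8
  lookup 188.0.0.2: bits 10111100 walk d0:-→d1:-→d2:-→d3:-→d4:-→d5:-→d6:-→d7:-→d8:H2 -> H2
  + 1.189.221.94/32 (H0) depth=32
  + 188.42.96.0/20 (H1) depth=20
  lookup 196.183.139.124: bits 1 walk d0:-→d1:- -> no-route
  + 188.32.0.0/11 (H0) depth=11
  lookup 188.0.0.92: bits 1011110000 walk d0:-→d1:-→d2:-→d3:-→d4:-→d5:-→d6:-→d7:-→d8:H2→d9:-→d10:- -> H2
  + 1.189.221.94/32 (H1) depth=32
  lookup 1.189.221.94: bits 00000001101111011101110101011110 walk d0:-→d1:-→d2:-→d3:-→d4:-→d5:-→d6:-→d7:-→d8:-→d9:-→d10:-→d11:-→d12:-→d13:-→d14:-→d15:-→d16:-→d17:-→d18:-→d19:-→d20:-→d21:-→d22:-→d23:-→d24:-→d25:-→d26:-→d27:-→d28:-→d29:-→d30:-→d31:-→d32:H1 -> H1
  + 1.189.221.0/24 (H1) depth=24
  lookup 1.189.221.94: bits 00000001101111011101110101011110 walk d0:-→d1:-→d2:-→d3:-→d4:-→d5:-→d6:-→d7:-→d8:-→d9:-→d10:-→d11:-→d12:-→d13:-→d14:-→d15:-→d16:-→d17:-→d18:-→d19:-→d20:-→d21:-→d22:-→d23:-→d24:H1→d25:-→d26:-→d27:-→d28:-→d29:-→d30:-→d31:-→d32:H1 -> H1
  + 0.0.0.0/0 (H1) depth=0
  + 1.189.221.94/32 (H0) depth=32
  + 1.189.221.92/30 (H2) depth=30
  lookup 188.42.96.0: bits 10111100001010100110 walk d0:H1→d1:-→d2:-→d3:-→d4:-→d5:-→d6:-→d7:-→d8:H2→d9:-→d10:-→d11:H0→d12:-→d13:-→d14:-→d15:-→d16:-→d17:-→d18:-→d19:-→d20:H1 -> H1
  + 188.42.100.0/24 (H1) depth=24
  lookup 188.42.100.50: bits 101111000010101001100100 walk d0:H1→d1:-→d2:-→d3:-→d4:-→d5:-→d6:-→d7:-→d8:H2→d9:-→d10:-→d11:H0→d12:-→d13:-→d14:-→d15:-→d16:-→d17:-→d18:-→d19:-→d20:H1→d21:-→d22:-→d23:-→d24:H1 -> H1
  lookup 1.189.221.94: bits 00000001101111011101110101011110 walk d0:H1→d1:-→d2:-→d3:-→d4:-→d5:-→d6:-→d7:-→d8:-→d9:-→d10:-→d11:-→d12:-→d13:-→d14:-→d15:-→d16:-→d17:-→d18:-→d19:-→d20:-→d21:-→d22:-→d23:-→d24:H1→d25:-→d26:-→d27:-→d28:-→d29:-→d30:H2→d31:-→d32:H0 -> H0
  lookup 1.189.221.95: bits 0000000110111101110111010101111 walk d0:H1→d1:-→d2:-→d3:-→d4:-→d5:-→d6:-→d7:-→d8:-→d9:-→d10:-→d11:-→d12:-→d13:-→d14:-→d15:-→d16:-→d17:-→d18:-→d19:-→d20:-→d21:-→d22:-→d23:-→d24:H1→d25:-→d26:-→d27:-→d28:-→d29:-→d30:H2→d31:- -> H2
  + 188.42.100.128/25 (H0) depth=25
  lookup 1.189.221.0: bits 0000000110111101110111010 walk d0:H1→d1:-→d2:-→d3:-→d4:-→d5:-→d6:-→d7:-→d8:-→d9:-→d10:-→d11:-→d12:-→d13:-→d14:-→d15:-→d16:-→d17:-→d18:-→d19:-→d20:-→d21:-→d22:-→d23:-→d24:H1→d25:- -> H1
  - 188.0.0.0/8 clear@8
  lookup 87.100.146.32: bits 0 walk d0:H1→d1:- -> H1
  lookup 188.42.96.60: bits 101111000010101001100 walk d0:H1→d1:-→d2:-→d3:-→d4:-→d5:-→d6:-→d7:-→d8:-→d9:-→d10:-→d11:H0→d12:-→d13:-→d14:-→d15:-→d16:-→d17:-→d18:-→d19:-→d20:H1→d21:- -> H1
  lookup 1.189.221.93: bits 000000011011110111011101010111 walk d0:H1→d1:-→d2:-→d3:-→d4:-→d5:-→d6:-→d7:-→d8:-→d9:-→d10:-→d11:-→d12:-→d13:-→d14:-→d15:-→d16:-→d17:-→d18:-→d19:-→d20:-→d21:-→d22:-→d23:-→d24:H1→d25:-→d26:-→d27:-→d28:-→d29:-→d30:H2 -> H2
  + 128.0.0.0/1 (H2) depth=1
  - 1.189.221.94/32 clear@32
  + 185.224.0.0/12 (H2) depth=12
  + 185.224.0.0/12 (H1) depth=12

== LOOKUPS ==
["H2","no-route","H2","H1","H1","H1","H1","H0","H2","H1","H1","H1","H2"]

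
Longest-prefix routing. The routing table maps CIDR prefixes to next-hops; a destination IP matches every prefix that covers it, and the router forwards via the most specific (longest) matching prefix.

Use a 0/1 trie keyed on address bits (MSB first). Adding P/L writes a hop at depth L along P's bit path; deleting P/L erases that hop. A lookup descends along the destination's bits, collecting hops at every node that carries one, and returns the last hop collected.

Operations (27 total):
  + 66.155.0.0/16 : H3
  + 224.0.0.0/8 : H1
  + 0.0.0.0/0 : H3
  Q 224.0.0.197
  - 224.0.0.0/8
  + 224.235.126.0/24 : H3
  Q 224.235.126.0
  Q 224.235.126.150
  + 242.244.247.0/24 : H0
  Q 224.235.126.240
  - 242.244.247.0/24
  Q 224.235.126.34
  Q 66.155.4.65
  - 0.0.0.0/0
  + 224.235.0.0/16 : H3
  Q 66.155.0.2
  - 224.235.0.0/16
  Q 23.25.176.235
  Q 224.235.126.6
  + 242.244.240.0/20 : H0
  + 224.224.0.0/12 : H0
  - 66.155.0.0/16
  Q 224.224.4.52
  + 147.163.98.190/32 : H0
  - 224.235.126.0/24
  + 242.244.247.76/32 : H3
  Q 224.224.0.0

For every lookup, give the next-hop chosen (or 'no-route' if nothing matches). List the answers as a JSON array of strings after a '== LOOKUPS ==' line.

Trace:
  + 66.155.0.0/16 (H3) depth=16
  + 224.0.0.0/8 (H1) depth=8
  + 0.0.0.0/0 (H3) depth=0
  lookup 224.0.0.197: bits 11100000 walk d0:H3→d1:-→d2:-→d3:-→d4:-→d5:-→d6:-→d7:-→d8:H1 -> H1
  - 224.0.0.0/8 clear@8
  + 224.235.126.0/24 (H3) depth=24
  lookup 224.235.126.0: bits 111000001110101101111110 walk d0:H3→d1:-→d2:-→d3:-→d4:-→d5:-→d6:-→d7:-→d8:-→d9:-→d10:-→d11:-→d12:-→d13:-→d14:-→d15:-→d16:-→d17:-→d18:-→d19:-→d20:-→d21:-→d22:-→d23:-→d24:H3 -> H3
  lookup 224.235.126.150: bits 111000001110101101111110 walk d0:H3→d1:-→d2:-→d3:-→d4:-→d5:-→d6:-→d7:-→d8:-→d9:-→d10:-→d11:-→d12:-→d13:-→d14:-→d15:-→d16:-→d17:-→d18:-→d19:-→d20:-→d21:-→d22:-→d23:-→d24:H3 -> H3
  + 242.244.247.0/24 (H0) depth=24
  lookup 224.235.126.240: bits 111000001110101101111110 walk d0:H3→d1:-→d2:-→d3:-→d4:-→d5:-→d6:-→d7:-→d8:-→d9:-→d10:-→d11:-→d12:-→d13:-→d14:-→d15:-→d16:-→d17:-→d18:-→d19:-→d20:-→d21:-→d22:-→d23:-→d24:H3 -> H3
  - 242.244.247.0/24 clear@24
  lookup 224.235.126.34: bits 111000001110101101111110 walk d0:H3→d1:-→d2:-→d3:-→d4:-→d5:-→d6:-→d7:-→d8:-→d9:-→d10:-→d11:-→d12:-→d13:-→d14:-→d15:-→d16:-→d17:-→d18:-→d19:-→d20:-→d21:-→d22:-→d23:-→d24:H3 -> H3
  lookup 66.155.4.65: bits 0100001010011011 walk d0:H3→d1:-→d2:-→d3:-→d4:-→d5:-→d6:-→d7:-→d8:-→d9:-→d10:-→d11:-→d12:-→d13:-→d14:-→d15:-→d16:H3 -> H3
  - 0.0.0.0/0 clear@0
  + 224.235.0.0/16 (H3) depth=16
  lookup 66.155.0.2: bits 0100001010011011 walk d0:-→d1:-→d2:-→d3:-→d4:-→d5:-→d6:-→d7:-→d8:-→d9:-→d10:-→d11:-→d12:-→d13:-→d14:-→d15:-→d16:H3 -> H3
  - 224.235.0.0/16 clear@16
  lookup 23.25.176.235: bits 0 walk d0:-→d1:- -> no-route
  lookup 224.235.126.6: bits 111000001110101101111110 walk d0:-→d1:-→d2:-→d3:-→d4:-→d5:-→d6:-→d7:-→d8:-→d9:-→d10:-→d11:-→d12:-→d13:-→d14:-→d15:-→d16:-→d17:-→d18:-→d19:-→d20:-→d21:-→d22:-→d23:-→d24:H3 -> H3
  + 242.244.240.0/20 (H0) depth=20
  + 224.224.0.0/12 (H0) depth=12
  - 66.155.0.0/16 clear@16
  lookup 224.224.4.52: bits 111000001110 walk d0:-→d1:-→d2:-→d3:-→d4:-→d5:-→d6:-→d7:-→d8:-→d9:-→d10:-→d11:-→d12:H0 -> H0
  + 147.163.98.190/32 (H0) depth=32
  - 224.235.126.0/24 clear@24
  + 242.244.247.76/32 (H3) depth=32
  lookup 224.224.0.0: bits 111000001110 walk d0:-→d1:-→d2:-→d3:-→d4:-→d5:-→d6:-→d7:-→d8:-→d9:-→d10:-→d11:-→d12:H0 -> H0

== LOOKUPS ==
["H1","H3","H3","H3","H3","H3","H3","no-route","H3","H0","H0"]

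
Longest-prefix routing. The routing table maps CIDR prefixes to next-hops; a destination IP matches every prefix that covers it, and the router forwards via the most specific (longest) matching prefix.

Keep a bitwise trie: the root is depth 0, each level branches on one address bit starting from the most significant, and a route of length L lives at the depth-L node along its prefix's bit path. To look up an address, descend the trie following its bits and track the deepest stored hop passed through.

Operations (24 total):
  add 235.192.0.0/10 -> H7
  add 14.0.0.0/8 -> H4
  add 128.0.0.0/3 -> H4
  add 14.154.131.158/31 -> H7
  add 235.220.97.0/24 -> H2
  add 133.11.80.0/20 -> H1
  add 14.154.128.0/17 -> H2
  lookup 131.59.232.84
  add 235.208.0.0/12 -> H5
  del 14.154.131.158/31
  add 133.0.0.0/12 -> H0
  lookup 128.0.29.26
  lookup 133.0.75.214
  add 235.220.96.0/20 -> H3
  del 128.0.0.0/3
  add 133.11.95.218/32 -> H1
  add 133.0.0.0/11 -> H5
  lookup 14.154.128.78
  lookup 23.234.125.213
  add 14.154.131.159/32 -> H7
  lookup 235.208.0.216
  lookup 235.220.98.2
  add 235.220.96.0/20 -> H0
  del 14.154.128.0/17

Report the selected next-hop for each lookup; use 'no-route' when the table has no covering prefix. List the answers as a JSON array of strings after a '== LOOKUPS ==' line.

Process each operation:
  + 235.192.0.0/10 (H7) depth=10
  + 14.0.0.0/8 (H4) depth=8
  + 128.0.0.0/3 (H4) depth=3
  + 14.154.131.158/31 (H7) depth=31
  + 235.220.97.0/24 (H2) depth=24
  + 133.11.80.0/20 (H1) depth=20
  + 14.154.128.0/17 (H2) depth=17
  ? 131.59.232.84  path d0:-→d1:-→d2:-→d3:H4→d4:-→d5:-  best=H4
  + 235.208.0.0/12 (H5) depth=12
  del 14.154.131.158/31 (clear depth 31)
  + 133.0.0.0/12 (H0) depth=12
  ? 128.0.29.26  path d0:-→d1:-→d2:-→d3:H4→d4:-→d5:-  best=H4
  ? 133.0.75.214  path d0:-→d1:-→d2:-→d3:H4→d4:-→d5:-→d6:-→d7:-→d8:-→d9:-→d10:-→d11:-→d12:H0  best=H0
  + 235.220.96.0/20 (H3) depth=20
  del 128.0.0.0/3 (clear depth 3)
  + 133.11.95.218/32 (H1) depth=32
  + 133.0.0.0/11 (H5) depth=11
  ? 14.154.128.78  path d0:-→d1:-→d2:-→d3:-→d4:-→d5:-→d6:-→d7:-→d8:H4→d9:-→d10:-→d11:-→d12:-→d13:-→d14:-→d15:-→d16:-→d17:H2→d18:-→d19:-→d20:-→d21:-→d22:-  best=H2
  ? 23.234.125.213  path d0:-→d1:-→d2:-→d3:-  best=no-route
  + 14.154.131.159/32 (H7) depth=32
  ? 235.208.0.216  path d0:-→d1:-→d2:-→d3:-→d4:-→d5:-→d6:-→d7:-→d8:-→d9:-→d10:H7→d11:-→d12:H5  best=H5
  ? 235.220.98.2  path d0:-→d1:-→d2:-→d3:-→d4:-→d5:-→d6:-→d7:-→d8:-→d9:-→d10:H7→d11:-→d12:H5→d13:-→d14:-→d15:-→d16:-→d17:-→d18:-→d19:-→d20:H3→d21:-→d22:-  best=H3
  + 235.220.96.0/20 (H0) depth=20
  del 14.154.128.0/17 (clear depth 17)

== LOOKUPS ==
["H4","H4","H0","H2","no-route","H5","H3"]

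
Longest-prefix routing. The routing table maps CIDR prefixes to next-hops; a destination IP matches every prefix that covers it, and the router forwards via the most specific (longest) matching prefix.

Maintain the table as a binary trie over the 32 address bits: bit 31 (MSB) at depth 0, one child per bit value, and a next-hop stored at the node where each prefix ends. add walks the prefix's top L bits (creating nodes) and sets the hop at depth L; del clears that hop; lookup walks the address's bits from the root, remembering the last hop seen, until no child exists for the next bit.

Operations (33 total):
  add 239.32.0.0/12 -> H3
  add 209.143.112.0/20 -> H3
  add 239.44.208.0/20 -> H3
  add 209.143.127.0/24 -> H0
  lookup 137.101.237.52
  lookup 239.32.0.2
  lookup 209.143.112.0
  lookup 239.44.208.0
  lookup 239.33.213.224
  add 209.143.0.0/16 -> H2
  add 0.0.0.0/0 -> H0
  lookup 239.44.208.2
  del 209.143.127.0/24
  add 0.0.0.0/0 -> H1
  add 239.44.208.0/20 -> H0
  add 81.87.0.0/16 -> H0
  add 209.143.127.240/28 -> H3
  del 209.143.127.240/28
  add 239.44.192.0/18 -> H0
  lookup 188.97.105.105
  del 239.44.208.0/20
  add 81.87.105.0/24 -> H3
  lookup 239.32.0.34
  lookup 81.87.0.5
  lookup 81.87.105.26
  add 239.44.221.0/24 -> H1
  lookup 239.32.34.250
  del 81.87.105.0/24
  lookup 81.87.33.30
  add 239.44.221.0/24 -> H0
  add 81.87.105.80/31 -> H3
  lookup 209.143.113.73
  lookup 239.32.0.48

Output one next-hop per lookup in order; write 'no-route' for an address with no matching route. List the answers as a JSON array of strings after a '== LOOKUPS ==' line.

Process each operation:
  add 239.32.0.0/12 -> H3 at depth 12
  add 209.143.112.0/20 -> H3 at depth 20
  add 239.44.208.0/20 -> H3 at depth 20
  add 209.143.127.0/24 -> H0 at depth 24
  lookup 137.101.237.52: bits 1 walk d0:-→d1:- -> no-route
  lookup 239.32.0.2: bits 111011110010 walk d0:-→d1:-→d2:-→d3:-→d4:-→d5:-→d6:-→d7:-→d8:-→d9:-→d10:-→d11:-→d12:H3 -> H3
  lookup 209.143.112.0: bits 11010001100011110111 walk d0:-→d1:-→d2:-→d3:-→d4:-→d5:-→d6:-→d7:-→d8:-→d9:-→d10:-→d11:-→d12:-→d13:-→d14:-→d15:-→d16:-→d17:-→d18:-→d19:-→d20:H3 -> H3
  lookup 239.44.208.0: bits 11101111001011001101 walk d0:-→d1:-→d2:-→d3:-→d4:-→d5:-→d6:-→d7:-→d8:-→d9:-→d10:-→d11:-→d12:H3→d13:-→d14:-→d15:-→d16:-→d17:-→d18:-→d19:-→d20:H3 -> H3
  lookup 239.33.213.224: bits 111011110010 walk d0:-→d1:-→d2:-→d3:-→d4:-→d5:-→d6:-→d7:-→d8:-→d9:-→d10:-→d11:-→d12:H3 -> H3
  add 209.143.0.0/16 -> H2 at depth 16
  add 0.0.0.0/0 -> H0 at depth 0
  lookup 239.44.208.2: bits 11101111001011001101 walk d0:H0→d1:-→d2:-→d3:-→d4:-→d5:-→d6:-→d7:-→d8:-→d9:-→d10:-→d11:-→d12:H3→d13:-→d14:-→d15:-→d16:-→d17:-→d18:-→d19:-→d20:H3 -> H3
  - 209.143.127.0/24 clear@24
  add 0.0.0.0/0 -> H1 at depth 0
  add 239.44.208.0/20 -> H0 at depth 20
  add 81.87.0.0/16 -> H0 at depth 16
  add 209.143.127.240/28 -> H3 at depth 28
  - 209.143.127.240/28 clear@28
  add 239.44.192.0/18 -> H0 at depth 18
  lookup 188.97.105.105: bits 1 walk d0:H1→d1:- -> H1
  - 239.44.208.0/20 clear@20
  add 81.87.105.0/24 -> H3 at depth 24
  lookup 239.32.0.34: bits 111011110010 walk d0:H1→d1:-→d2:-→d3:-→d4:-→d5:-→d6:-→d7:-→d8:-→d9:-→d10:-→d11:-→d12:H3 -> H3
  lookup 81.87.0.5: bits 01010001010101110 walk d0:H1→d1:-→d2:-→d3:-→d4:-→d5:-→d6:-→d7:-→d8:-→d9:-→d10:-→d11:-→d12:-→d13:-→d14:-→d15:-→d16:H0→d17:- -> H0
  lookup 81.87.105.26: bits 010100010101011101101001 walk d0:H1→d1:-→d2:-→d3:-→d4:-→d5:-→d6:-→d7:-→d8:-→d9:-→d10:-→d11:-→d12:-→d13:-→d14:-→d15:-→d16:H0→d17:-→d18:-→d19:-→d20:-→d21:-→d22:-→d23:-→d24:H3 -> H3
  add 239.44.221.0/24 -> H1 at depth 24
  lookup 239.32.34.250: bits 111011110010 walk d0:H1→d1:-→d2:-→d3:-→d4:-→d5:-→d6:-→d7:-→d8:-→d9:-→d10:-→d11:-→d12:H3 -> H3
  - 81.87.105.0/24 clear@24
  lookup 81.87.33.30: bits 01010001010101110 walk d0:H1→d1:-→d2:-→d3:-→d4:-→d5:-→d6:-→d7:-→d8:-→d9:-→d10:-→d11:-→d12:-→d13:-→d14:-→d15:-→d16:H0→d17:- -> H0
  add 239.44.221.0/24 -> H0 at depth 24
  add 81.87.105.80/31 -> H3 at depth 31
  lookup 209.143.113.73: bits 11010001100011110111 walk d0:H1→d1:-→d2:-→d3:-→d4:-→d5:-→d6:-→d7:-→d8:-→d9:-→d10:-→d11:-→d12:-→d13:-→d14:-→d15:-→d16:H2→d17:-→d18:-→d19:-→d20:H3 -> H3
  lookup 239.32.0.48: bits 111011110010 walk d0:H1→d1:-→d2:-→d3:-→d4:-→d5:-→d6:-→d7:-→d8:-→d9:-→d10:-→d11:-→d12:H3 -> H3

== LOOKUPS ==
["no-route","H3","H3","H3","H3","H3","H1","H3","H0","H3","H3","H0","H3","H3"]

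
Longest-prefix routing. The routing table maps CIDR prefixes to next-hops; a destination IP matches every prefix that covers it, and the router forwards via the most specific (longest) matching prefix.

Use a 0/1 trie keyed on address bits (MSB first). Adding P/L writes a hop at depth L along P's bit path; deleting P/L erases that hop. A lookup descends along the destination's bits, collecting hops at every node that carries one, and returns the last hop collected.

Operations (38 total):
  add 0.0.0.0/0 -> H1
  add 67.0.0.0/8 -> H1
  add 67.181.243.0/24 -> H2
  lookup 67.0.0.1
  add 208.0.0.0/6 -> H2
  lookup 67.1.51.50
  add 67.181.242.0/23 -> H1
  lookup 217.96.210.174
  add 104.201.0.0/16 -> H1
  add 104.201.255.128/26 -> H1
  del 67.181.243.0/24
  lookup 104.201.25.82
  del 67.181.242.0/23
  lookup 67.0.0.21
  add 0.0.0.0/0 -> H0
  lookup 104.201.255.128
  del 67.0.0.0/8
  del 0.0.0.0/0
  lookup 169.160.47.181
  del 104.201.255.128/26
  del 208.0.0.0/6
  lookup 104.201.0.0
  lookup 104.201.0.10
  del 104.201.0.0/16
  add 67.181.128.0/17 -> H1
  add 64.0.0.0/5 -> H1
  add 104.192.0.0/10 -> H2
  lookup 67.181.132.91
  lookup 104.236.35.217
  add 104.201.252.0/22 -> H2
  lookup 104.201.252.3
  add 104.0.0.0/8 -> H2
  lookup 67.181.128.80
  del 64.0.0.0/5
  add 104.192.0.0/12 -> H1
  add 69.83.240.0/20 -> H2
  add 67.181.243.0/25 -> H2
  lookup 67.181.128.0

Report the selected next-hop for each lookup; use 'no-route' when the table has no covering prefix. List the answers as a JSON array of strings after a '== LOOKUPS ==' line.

Trace:
  + 0.0.0.0/0 (H1) depth=0
  + 67.0.0.0/8 (H1) depth=8
  + 67.181.243.0/24 (H2) depth=24
  Q 67.0.0.1: descend 01000011 ; hops seen [H1,H1] ; pick H1
  + 208.0.0.0/6 (H2) depth=6
  Q 67.1.51.50: descend 01000011 ; hops seen [H1,H1] ; pick H1
  + 67.181.242.0/23 (H1) depth=23
  Q 217.96.210.174: descend 1101 ; hops seen [H1] ; pick H1
  + 104.201.0.0/16 (H1) depth=16
  + 104.201.255.128/26 (H1) depth=26
  del 67.181.243.0/24 (clear depth 24)
  Q 104.201.25.82: descend 0110100011001001 ; hops seen [H1,H1] ; pick H1
  del 67.181.242.0/23 (clear depth 23)
  Q 67.0.0.21: descend 01000011 ; hops seen [H1,H1] ; pick H1
  + 0.0.0.0/0 (H0) depth=0
  Q 104.201.255.128: descend 01101000110010011111111110 ; hops seen [H0,H1,H1] ; pick H1
  del 67.0.0.0/8 (clear depth 8)
  del 0.0.0.0/0 (clear depth 0)
  Q 169.160.47.181: descend 1 ; hops seen [∅] ; pick no-route
  del 104.201.255.128/26 (clear depth 26)
  del 208.0.0.0/6 (clear depth 6)
  Q 104.201.0.0: descend 0110100011001001 ; hops seen [H1] ; pick H1
  Q 104.201.0.10: descend 0110100011001001 ; hops seen [H1] ; pick H1
  del 104.201.0.0/16 (clear depth 16)
  + 67.181.128.0/17 (H1) depth=17
  + 64.0.0.0/5 (H1) depth=5
  + 104.192.0.0/10 (H2) depth=10
  Q 67.181.132.91: descend 01000011101101011 ; hops seen [H1,H1] ; pick H1
  Q 104.236.35.217: descend 0110100011 ; hops seen [H2] ; pick H2
  + 104.201.252.0/22 (H2) depth=22
  Q 104.201.252.3: descend 0110100011001001111111 ; hops seen [H2,H2] ; pick H2
  + 104.0.0.0/8 (H2) depth=8
  Q 67.181.128.80: descend 01000011101101011 ; hops seen [H1,H1] ; pick H1
  del 64.0.0.0/5 (clear depth 5)
  + 104.192.0.0/12 (H1) depth=12
  + 69.83.240.0/20 (H2) depth=20
  + 67.181.243.0/25 (H2) depth=25
  Q 67.181.128.0: descend 01000011101101011 ; hops seen [H1] ; pick H1

== LOOKUPS ==
["H1","H1","H1","H1","H1","H1","no-route","H1","H1","H1","H2","H2","H1","H1"]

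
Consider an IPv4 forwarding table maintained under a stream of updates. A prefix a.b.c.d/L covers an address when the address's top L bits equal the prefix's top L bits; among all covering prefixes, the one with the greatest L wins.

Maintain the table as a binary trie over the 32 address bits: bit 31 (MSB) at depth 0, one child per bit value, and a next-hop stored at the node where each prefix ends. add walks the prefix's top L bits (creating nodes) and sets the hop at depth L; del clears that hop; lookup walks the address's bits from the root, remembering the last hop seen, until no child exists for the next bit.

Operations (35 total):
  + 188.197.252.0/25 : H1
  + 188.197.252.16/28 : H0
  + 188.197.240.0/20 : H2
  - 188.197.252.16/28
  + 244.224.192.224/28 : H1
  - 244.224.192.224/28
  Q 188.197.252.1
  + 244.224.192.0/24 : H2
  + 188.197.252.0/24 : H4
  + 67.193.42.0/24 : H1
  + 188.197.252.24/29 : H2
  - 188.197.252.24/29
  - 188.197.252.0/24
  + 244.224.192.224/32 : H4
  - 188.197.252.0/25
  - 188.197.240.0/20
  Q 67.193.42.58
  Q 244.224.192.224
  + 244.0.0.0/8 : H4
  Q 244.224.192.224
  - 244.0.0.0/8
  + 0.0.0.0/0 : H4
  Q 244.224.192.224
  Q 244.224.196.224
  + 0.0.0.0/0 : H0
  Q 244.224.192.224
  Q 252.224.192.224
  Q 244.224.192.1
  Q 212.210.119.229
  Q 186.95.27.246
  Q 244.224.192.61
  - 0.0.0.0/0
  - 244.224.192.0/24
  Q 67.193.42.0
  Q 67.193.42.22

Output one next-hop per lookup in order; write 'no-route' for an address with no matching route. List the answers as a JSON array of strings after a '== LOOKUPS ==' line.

Trace:
  + 188.197.252.0/25 (H1) depth=25
  + 188.197.252.16/28 (H0) depth=28
  + 188.197.240.0/20 (H2) depth=20
  del 188.197.252.16/28 (clear depth 28)
  + 244.224.192.224/28 (H1) depth=28
  del 244.224.192.224/28 (clear depth 28)
  ? 188.197.252.1  path d0:-→d1:-→d2:-→d3:-→d4:-→d5:-→d6:-→d7:-→d8:-→d9:-→d10:-→d11:-→d12:-→d13:-→d14:-→d15:-→d16:-→d17:-→d18:-→d19:-→d20:H2→d21:-→d22:-→d23:-→d24:-→d25:H1→d26:-→d27:-  best=H1
  + 244.224.192.0/24 (H2) depth=24
  + 188.197.252.0/24 (H4) depth=24
  + 67.193.42.0/24 (H1) depth=24
  + 188.197.252.24/29 (H2) depth=29
  del 188.197.252.24/29 (clear depth 29)
  del 188.197.252.0/24 (clear depth 24)
  + 244.224.192.224/32 (H4) depth=32
  del 188.197.252.0/25 (clear depth 25)
  del 188.197.240.0/20 (clear depth 20)
  ? 67.193.42.58  path d0:-→d1:-→d2:-→d3:-→d4:-→d5:-→d6:-→d7:-→d8:-→d9:-→d10:-→d11:-→d12:-→d13:-→d14:-→d15:-→d16:-→d17:-→d18:-→d19:-→d20:-→d21:-→d22:-→d23:-→d24:H1  best=H1
  ? 244.224.192.224  path d0:-→d1:-→d2:-→d3:-→d4:-→d5:-→d6:-→d7:-→d8:-→d9:-→d10:-→d11:-→d12:-→d13:-→d14:-→d15:-→d16:-→d17:-→d18:-→d19:-→d20:-→d21:-→d22:-→d23:-→d24:H2→d25:-→d26:-→d27:-→d28:-→d29:-→d30:-→d31:-→d32:H4  best=H4
  + 244.0.0.0/8 (H4) depth=8
  ? 244.224.192.224  path d0:-→d1:-→d2:-→d3:-→d4:-→d5:-→d6:-→d7:-→d8:H4→d9:-→d10:-→d11:-→d12:-→d13:-→d14:-→d15:-→d16:-→d17:-→d18:-→d19:-→d20:-→d21:-→d22:-→d23:-→d24:H2→d25:-→d26:-→d27:-→d28:-→d29:-→d30:-→d31:-→d32:H4  best=H4
  del 244.0.0.0/8 (clear depth 8)
  + 0.0.0.0/0 (H4) depth=0
  ? 244.224.192.224  path d0:H4→d1:-→d2:-→d3:-→d4:-→d5:-→d6:-→d7:-→d8:-→d9:-→d10:-→d11:-→d12:-→d13:-→d14:-→d15:-→d16:-→d17:-→d18:-→d19:-→d20:-→d21:-→d22:-→d23:-→d24:H2→d25:-→d26:-→d27:-→d28:-→d29:-→d30:-→d31:-→d32:H4  best=H4
  ? 244.224.196.224  path d0:H4→d1:-→d2:-→d3:-→d4:-→d5:-→d6:-→d7:-→d8:-→d9:-→d10:-→d11:-→d12:-→d13:-→d14:-→d15:-→d16:-→d17:-→d18:-→d19:-→d20:-→d21:-  best=H4
  + 0.0.0.0/0 (H0) depth=0
  ? 244.224.192.224  path d0:H0→d1:-→d2:-→d3:-→d4:-→d5:-→d6:-→d7:-→d8:-→d9:-→d10:-→d11:-→d12:-→d13:-→d14:-→d15:-→d16:-→d17:-→d18:-→d19:-→d20:-→d21:-→d22:-→d23:-→d24:H2→d25:-→d26:-→d27:-→d28:-→d29:-→d30:-→d31:-→d32:H4  best=H4
  ? 252.224.192.224  path d0:H0→d1:-→d2:-→d3:-→d4:-  best=H0
  ? 244.224.192.1  path d0:H0→d1:-→d2:-→d3:-→d4:-→d5:-→d6:-→d7:-→d8:-→d9:-→d10:-→d11:-→d12:-→d13:-→d14:-→d15:-→d16:-→d17:-→d18:-→d19:-→d20:-→d21:-→d22:-→d23:-→d24:H2  best=H2
  ? 212.210.119.229  path d0:H0→d1:-→d2:-  best=H0
  ? 186.95.27.246  path d0:H0→d1:-→d2:-→d3:-→d4:-→d5:-  best=H0
  ? 244.224.192.61  path d0:H0→d1:-→d2:-→d3:-→d4:-→d5:-→d6:-→d7:-→d8:-→d9:-→d10:-→d11:-→d12:-→d13:-→d14:-→d15:-→d16:-→d17:-→d18:-→d19:-→d20:-→d21:-→d22:-→d23:-→d24:H2  best=H2
  del 0.0.0.0/0 (clear depth 0)
  del 244.224.192.0/24 (clear depth 24)
  ? 67.193.42.0  path d0:-→d1:-→d2:-→d3:-→d4:-→d5:-→d6:-→d7:-→d8:-→d9:-→d10:-→d11:-→d12:-→d13:-→d14:-→d15:-→d16:-→d17:-→d18:-→d19:-→d20:-→d21:-→d22:-→d23:-→d24:H1  best=H1
  ? 67.193.42.22  path d0:-→d1:-→d2:-→d3:-→d4:-→d5:-→d6:-→d7:-→d8:-→d9:-→d10:-→d11:-→d12:-→d13:-→d14:-→d15:-→d16:-→d17:-→d18:-→d19:-→d20:-→d21:-→d22:-→d23:-→d24:H1  best=H1

== LOOKUPS ==
["H1","H1","H4","H4","H4","H4","H4","H0","H2","H0","H0","H2","H1","H1"]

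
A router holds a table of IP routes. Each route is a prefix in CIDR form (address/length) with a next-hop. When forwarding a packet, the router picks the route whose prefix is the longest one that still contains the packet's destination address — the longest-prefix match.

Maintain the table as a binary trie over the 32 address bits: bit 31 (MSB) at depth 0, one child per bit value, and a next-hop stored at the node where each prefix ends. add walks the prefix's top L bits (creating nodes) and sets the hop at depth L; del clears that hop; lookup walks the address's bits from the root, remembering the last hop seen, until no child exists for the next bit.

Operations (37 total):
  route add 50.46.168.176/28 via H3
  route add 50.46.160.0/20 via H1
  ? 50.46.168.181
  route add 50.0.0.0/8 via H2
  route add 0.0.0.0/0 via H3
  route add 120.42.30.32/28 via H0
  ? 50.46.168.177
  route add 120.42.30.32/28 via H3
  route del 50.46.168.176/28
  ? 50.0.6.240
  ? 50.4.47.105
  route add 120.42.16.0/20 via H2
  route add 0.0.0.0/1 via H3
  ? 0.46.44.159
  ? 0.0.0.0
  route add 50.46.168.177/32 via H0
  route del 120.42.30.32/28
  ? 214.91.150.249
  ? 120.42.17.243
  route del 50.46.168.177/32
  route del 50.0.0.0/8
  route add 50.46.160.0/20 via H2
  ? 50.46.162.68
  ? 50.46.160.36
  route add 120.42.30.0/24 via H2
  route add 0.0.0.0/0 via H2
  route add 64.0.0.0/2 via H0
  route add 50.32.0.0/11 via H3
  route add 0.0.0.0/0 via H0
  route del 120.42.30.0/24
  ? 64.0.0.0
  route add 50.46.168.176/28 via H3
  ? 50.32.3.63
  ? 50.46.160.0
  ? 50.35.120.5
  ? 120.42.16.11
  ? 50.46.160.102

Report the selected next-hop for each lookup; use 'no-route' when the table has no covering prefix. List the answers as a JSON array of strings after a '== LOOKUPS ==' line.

Trace:
  + 50.46.168.176/28 (H3) depth=28
  + 50.46.160.0/20 (H1) depth=20
  ? 50.46.168.181  path d0:-→d1:-→d2:-→d3:-→d4:-→d5:-→d6:-→d7:-→d8:-→d9:-→d10:-→d11:-→d12:-→d13:-→d14:-→d15:-→d16:-→d17:-→d18:-→d19:-→d20:H1→d21:-→d22:-→d23:-→d24:-→d25:-→d26:-→d27:-→d28:H3  best=H3
  + 50.0.0.0/8 (H2) depth=8
  + 0.0.0.0/0 (H3) depth=0
  + 120.42.30.32/28 (H0) depth=28
  ? 50.46.168.177  path d0:H3→d1:-→d2:-→d3:-→d4:-→d5:-→d6:-→d7:-→d8:H2→d9:-→d10:-→d11:-→d12:-→d13:-→d14:-→d15:-→d16:-→d17:-→d18:-→d19:-→d20:H1→d21:-→d22:-→d23:-→d24:-→d25:-→d26:-→d27:-→d28:H3  best=H3
  + 120.42.30.32/28 (H3) depth=28
  del 50.46.168.176/28 (clear depth 28)
  ? 50.0.6.240  path d0:H3→d1:-→d2:-→d3:-→d4:-→d5:-→d6:-→d7:-→d8:H2→d9:-→d10:-  best=H2
  ? 50.4.47.105  path d0:H3→d1:-→d2:-→d3:-→d4:-→d5:-→d6:-→d7:-→d8:H2→d9:-→d10:-  best=H2
  + 120.42.16.0/20 (H2) depth=20
  + 0.0.0.0/1 (H3) depth=1
  ? 0.46.44.159  path d0:H3→d1:H3→d2:-  best=H3
  ? 0.0.0.0  path d0:H3→d1:H3→d2:-  best=H3
  + 50.46.168.177/32 (H0) depth=32
  del 120.42.30.32/28 (clear depth 28)
  ? 214.91.150.249  path d0:H3  best=H3
  ? 120.42.17.243  path d0:H3→d1:H3→d2:-→d3:-→d4:-→d5:-→d6:-→d7:-→d8:-→d9:-→d10:-→d11:-→d12:-→d13:-→d14:-→d15:-→d16:-→d17:-→d18:-→d19:-→d20:H2  best=H2
  del 50.46.168.177/32 (clear depth 32)
  del 50.0.0.0/8 (clear depth 8)
  + 50.46.160.0/20 (H2) depth=20
  ? 50.46.162.68  path d0:H3→d1:H3→d2:-→d3:-→d4:-→d5:-→d6:-→d7:-→d8:-→d9:-→d10:-→d11:-→d12:-→d13:-→d14:-→d15:-→d16:-→d17:-→d18:-→d19:-→d20:H2  best=H2
  ? 50.46.160.36  path d0:H3→d1:H3→d2:-→d3:-→d4:-→d5:-→d6:-→d7:-→d8:-→d9:-→d10:-→d11:-→d12:-→d13:-→d14:-→d15:-→d16:-→d17:-→d18:-→d19:-→d20:H2  best=H2
  + 120.42.30.0/24 (H2) depth=24
  + 0.0.0.0/0 (H2) depth=0
  + 64.0.0.0/2 (H0) depth=2
  + 50.32.0.0/11 (H3) depth=11
  + 0.0.0.0/0 (H0) depth=0
  del 120.42.30.0/24 (clear depth 24)
  ? 64.0.0.0  path d0:H0→d1:H3→d2:H0  best=H0
  + 50.46.168.176/28 (H3) depth=28
  ? 50.32.3.63  path d0:H0→d1:H3→d2:-→d3:-→d4:-→d5:-→d6:-→d7:-→d8:-→d9:-→d10:-→d11:H3→d12:-  best=H3
  ? 50.46.160.0  path d0:H0→d1:H3→d2:-→d3:-→d4:-→d5:-→d6:-→d7:-→d8:-→d9:-→d10:-→d11:H3→d12:-→d13:-→d14:-→d15:-→d16:-→d17:-→d18:-→d19:-→d20:H2  best=H2
  ? 50.35.120.5  path d0:H0→d1:H3→d2:-→d3:-→d4:-→d5:-→d6:-→d7:-→d8:-→d9:-→d10:-→d11:H3→d12:-  best=H3
  ? 120.42.16.11  path d0:H0→d1:H3→d2:H0→d3:-→d4:-→d5:-→d6:-→d7:-→d8:-→d9:-→d10:-→d11:-→d12:-→d13:-→d14:-→d15:-→d16:-→d17:-→d18:-→d19:-→d20:H2  best=H2
  ? 50.46.160.102  path d0:H0→d1:H3→d2:-→d3:-→d4:-→d5:-→d6:-→d7:-→d8:-→d9:-→d10:-→d11:H3→d12:-→d13:-→d14:-→d15:-→d16:-→d17:-→d18:-→d19:-→d20:H2  best=H2

== LOOKUPS ==
["H3","H3","H2","H2","H3","H3","H3","H2","H2","H2","H0","H3","H2","H3","H2","H2"]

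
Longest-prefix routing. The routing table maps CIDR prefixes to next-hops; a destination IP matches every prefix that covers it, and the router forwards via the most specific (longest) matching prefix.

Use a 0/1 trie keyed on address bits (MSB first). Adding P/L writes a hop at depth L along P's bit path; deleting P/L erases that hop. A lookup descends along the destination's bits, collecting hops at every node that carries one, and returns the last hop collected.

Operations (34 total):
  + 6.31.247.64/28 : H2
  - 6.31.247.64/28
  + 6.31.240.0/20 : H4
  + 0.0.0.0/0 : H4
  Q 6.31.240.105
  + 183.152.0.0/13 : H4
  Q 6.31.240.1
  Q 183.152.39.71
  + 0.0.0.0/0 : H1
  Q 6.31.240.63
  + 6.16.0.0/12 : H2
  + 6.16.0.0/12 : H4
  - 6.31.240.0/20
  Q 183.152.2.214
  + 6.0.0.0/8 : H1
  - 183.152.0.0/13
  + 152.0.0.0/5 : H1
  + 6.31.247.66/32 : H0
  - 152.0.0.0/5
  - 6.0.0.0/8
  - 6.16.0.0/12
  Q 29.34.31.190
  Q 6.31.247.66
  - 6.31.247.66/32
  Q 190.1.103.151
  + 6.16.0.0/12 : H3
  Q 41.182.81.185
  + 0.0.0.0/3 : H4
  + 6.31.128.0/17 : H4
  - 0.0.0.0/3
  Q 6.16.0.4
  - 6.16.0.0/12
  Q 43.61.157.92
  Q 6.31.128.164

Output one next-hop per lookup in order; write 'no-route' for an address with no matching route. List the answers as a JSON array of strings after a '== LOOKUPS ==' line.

Apply in order:
  add 6.31.247.64/28 -> H2 at depth 28
  del 6.31.247.64/28 (clear depth 28)
  add 6.31.240.0/20 -> H4 at depth 20
  add 0.0.0.0/0 -> H4 at depth 0
  lookup 6.31.240.105: bits 000001100001111111110 walk d0:H4→d1:-→d2:-→d3:-→d4:-→d5:-→d6:-→d7:-→d8:-→d9:-→d10:-→d11:-→d12:-→d13:-→d14:-→d15:-→d16:-→d17:-→d18:-→d19:-→d20:H4→d21:- -> H4
  add 183.152.0.0/13 -> H4 at depth 13
  lookup 6.31.240.1: bits 000001100001111111110 walk d0:H4→d1:-→d2:-→d3:-→d4:-→d5:-→d6:-→d7:-→d8:-→d9:-→d10:-→d11:-→d12:-→d13:-→d14:-→d15:-→d16:-→d17:-→d18:-→d19:-→d20:H4→d21:- -> H4
  lookup 183.152.39.71: bits 1011011110011 walk d0:H4→d1:-→d2:-→d3:-→d4:-→d5:-→d6:-→d7:-→d8:-→d9:-→d10:-→d11:-→d12:-→d13:H4 -> H4
  add 0.0.0.0/0 -> H1 at depth 0
  lookup 6.31.240.63: bits 000001100001111111110 walk d0:H1→d1:-→d2:-→d3:-→d4:-→d5:-→d6:-→d7:-→d8:-→d9:-→d10:-→d11:-→d12:-→d13:-→d14:-→d15:-→d16:-→d17:-→d18:-→d19:-→d20:H4→d21:- -> H4
  add 6.16.0.0/12 -> H2 at depth 12
  add 6.16.0.0/12 -> H4 at depth 12
  del 6.31.240.0/20 (clear depth 20)
  lookup 183.152.2.214: bits 1011011110011 walk d0:H1→d1:-→d2:-→d3:-→d4:-→d5:-→d6:-→d7:-→d8:-→d9:-→d10:-→d11:-→d12:-→d13:H4 -> H4
  add 6.0.0.0/8 -> H1 at depth 8
  del 183.152.0.0/13 (clear depth 13)
  add 152.0.0.0/5 -> H1 at depth 5
  add 6.31.247.66/32 -> H0 at depth 32
  del 152.0.0.0/5 (clear depth 5)
  del 6.0.0.0/8 (clear depth 8)
  del 6.16.0.0/12 (clear depth 12)
  lookup 29.34.31.190: bits 000 walk d0:H1→d1:-→d2:-→d3:- -> H1
  lookup 6.31.247.66: bits 00000110000111111111011101000010 walk d0:H1→d1:-→d2:-→d3:-→d4:-→d5:-→d6:-→d7:-→d8:-→d9:-→d10:-→d11:-→d12:-→d13:-→d14:-→d15:-→d16:-→d17:-→d18:-→d19:-→d20:-→d21:-→d22:-→d23:-→d24:-→d25:-→d26:-→d27:-→d28:-→d29:-→d30:-→d31:-→d32:H0 -> H0
  del 6.31.247.66/32 (clear depth 32)
  lookup 190.1.103.151: bits 1011 walk d0:H1→d1:-→d2:-→d3:-→d4:- -> H1
  add 6.16.0.0/12 -> H3 at depth 12
  lookup 41.182.81.185: bits 00 walk d0:H1→d1:-→d2:- -> H1
  add 0.0.0.0/3 -> H4 at depth 3
  add 6.31.128.0/17 -> H4 at depth 17
  del 0.0.0.0/3 (clear depth 3)
  lookup 6.16.0.4: bits 000001100001 walk d0:H1→d1:-→d2:-→d3:-→d4:-→d5:-→d6:-→d7:-→d8:-→d9:-→d10:-→d11:-→d12:H3 -> H3
  del 6.16.0.0/12 (clear depth 12)
  lookup 43.61.157.92: bits 00 walk d0:H1→d1:-→d2:- -> H1
  lookup 6.31.128.164: bits 00000110000111111 walk d0:H1→d1:-→d2:-→d3:-→d4:-→d5:-→d6:-→d7:-→d8:-→d9:-→d10:-→d11:-→d12:-→d13:-→d14:-→d15:-→d16:-→d17:H4 -> H4

== LOOKUPS ==
["H4","H4","H4","H4","H4","H1","H0","H1","H1","H3","H1","H4"]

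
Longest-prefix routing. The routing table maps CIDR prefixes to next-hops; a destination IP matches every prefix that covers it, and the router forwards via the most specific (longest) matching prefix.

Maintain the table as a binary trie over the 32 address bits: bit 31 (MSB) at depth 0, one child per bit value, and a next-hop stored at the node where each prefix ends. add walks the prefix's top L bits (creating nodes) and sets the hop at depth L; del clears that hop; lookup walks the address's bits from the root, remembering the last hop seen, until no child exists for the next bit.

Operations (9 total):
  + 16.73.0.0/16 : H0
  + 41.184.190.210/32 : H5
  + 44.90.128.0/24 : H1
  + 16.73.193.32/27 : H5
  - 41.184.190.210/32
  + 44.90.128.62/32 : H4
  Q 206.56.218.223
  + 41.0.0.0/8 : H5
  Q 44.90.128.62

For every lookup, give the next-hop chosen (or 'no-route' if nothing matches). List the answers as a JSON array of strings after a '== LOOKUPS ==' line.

Apply in order:
  add 16.73.0.0/16 -> H0 at depth 16
  add 41.184.190.210/32 -> H5 at depth 32
  add 44.90.128.0/24 -> H1 at depth 24
  add 16.73.193.32/27 -> H5 at depth 27
  del 41.184.190.210/32 (clear depth 32)
  add 44.90.128.62/32 -> H4 at depth 32
  lookup 206.56.218.223: bits ε walk d0:- -> no-route
  add 41.0.0.0/8 -> H5 at depth 8
  lookup 44.90.128.62: bits 00101100010110101000000000111110 walk d0:-→d1:-→d2:-→d3:-→d4:-→d5:-→d6:-→d7:-→d8:-→d9:-→d10:-→d11:-→d12:-→d13:-→d14:-→d15:-→d16:-→d17:-→d18:-→d19:-→d20:-→d21:-→d22:-→d23:-→d24:H1→d25:-→d26:-→d27:-→d28:-→d29:-→d30:-→d31:-→d32:H4 -> H4

== LOOKUPS ==
["no-route","H4"]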